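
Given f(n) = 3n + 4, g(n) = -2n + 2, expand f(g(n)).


Substitute g(n) into f:
f(g(n)) = 3*(-2n + 2) + 4
Expand and combine: -6n + 10


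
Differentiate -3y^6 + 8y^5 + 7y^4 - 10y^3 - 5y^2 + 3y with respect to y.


Apply the power rule term by term:
  d/dy(-3y^6) = -18y^5
  d/dy(8y^5) = 40y^4
  d/dy(7y^4) = 28y^3
  d/dy(-10y^3) = -30y^2
  d/dy(-5y^2) = -10y
  d/dy(3y) = 3
p'(y) = -18y^5 + 40y^4 + 28y^3 - 30y^2 - 10y + 3


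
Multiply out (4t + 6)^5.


Expand (4t + 6)^5 by repeated multiplication:
  (4t + 6)^2 = 16t^2 + 48t + 36
  (4t + 6)^3 = 64t^3 + 288t^2 + 432t + 216
  (4t + 6)^4 = 256t^4 + 1536t^3 + 3456t^2 + 3456t + 1296
= 1024t^5 + 7680t^4 + 23040t^3 + 34560t^2 + 25920t + 7776


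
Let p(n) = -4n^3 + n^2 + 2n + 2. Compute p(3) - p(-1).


p(3) = -91
p(-1) = 5
p(3) - p(-1) = -91 - 5 = -96


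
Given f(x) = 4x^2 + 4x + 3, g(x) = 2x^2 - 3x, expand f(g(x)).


Substitute g(x) into f:
f(g(x)) = 4*(2x^2 - 3x)^2 + 4*(2x^2 - 3x) + 3
(2x^2 - 3x)^2 = 4x^4 - 12x^3 + 9x^2
Expand and combine: 16x^4 - 48x^3 + 44x^2 - 12x + 3


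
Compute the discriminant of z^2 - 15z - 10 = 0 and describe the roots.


D = b^2 - 4ac = (-15)^2 - 4(1)(-10) = 225 + 40 = 265
Since D > 0: two distinct irrational roots


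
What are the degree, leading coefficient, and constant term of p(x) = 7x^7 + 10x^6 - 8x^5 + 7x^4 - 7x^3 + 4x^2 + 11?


Highest power of x is 7, with coefficient 7. Constant term is 11.
Degree = 7, leading coefficient = 7, constant term = 11


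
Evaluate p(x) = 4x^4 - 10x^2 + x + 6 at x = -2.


Using direct substitution:
  4 * (-2)^4 = 64
  0 * (-2)^3 = 0
  -10 * (-2)^2 = -40
  1 * (-2)^1 = -2
  constant: 6
Sum = 64 + 0 - 40 - 2 + 6 = 28


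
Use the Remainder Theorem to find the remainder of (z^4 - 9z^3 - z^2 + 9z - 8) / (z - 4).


By the Remainder Theorem, the remainder equals p(4):
  1*(4)^4 = 256
  -9*(4)^3 = -576
  -1*(4)^2 = -16
  9*(4)^1 = 36
  constant: -8
Sum: 256 - 576 - 16 + 36 - 8 = -308


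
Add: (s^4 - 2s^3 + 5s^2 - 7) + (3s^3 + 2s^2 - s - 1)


Align terms by degree and add:
  s^4 - 2s^3 + 5s^2 - 7
+ 3s^3 + 2s^2 - s - 1
= s^4 + s^3 + 7s^2 - s - 8


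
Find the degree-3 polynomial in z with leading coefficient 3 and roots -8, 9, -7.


p(z) = 3(z + 8)(z - 9)(z + 7)
Expand: 3z^3 + 18z^2 - 237z - 1512


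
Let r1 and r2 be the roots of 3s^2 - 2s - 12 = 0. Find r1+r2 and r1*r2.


For as^2+bs+c=0: sum = -b/a, product = c/a.
a=3, b=-2, c=-12
Sum = -(-2)/3 = 2/3
Product = (-12)/3 = -4


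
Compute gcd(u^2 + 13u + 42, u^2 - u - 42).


Factor each:
  u^2 + 13u + 42 = (u + 6)(u + 7)
  u^2 - u - 42 = (u + 6)(u - 7)
Common monic factor: u + 6


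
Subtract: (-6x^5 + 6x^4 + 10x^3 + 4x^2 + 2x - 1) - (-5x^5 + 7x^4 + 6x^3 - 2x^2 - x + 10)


Distribute the minus sign:
  (-6x^5 + 6x^4 + 10x^3 + 4x^2 + 2x - 1)
- (-5x^5 + 7x^4 + 6x^3 - 2x^2 - x + 10)
Negate second polynomial: 5x^5 - 7x^4 - 6x^3 + 2x^2 + x - 10
Add: -x^5 - x^4 + 4x^3 + 6x^2 + 3x - 11


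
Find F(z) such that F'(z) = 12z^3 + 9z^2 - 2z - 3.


Reverse power rule on each term:
  ∫ 12z^3 dz = 3z^4
  ∫ 9z^2 dz = 3z^3
  ∫ -2z dz = -z^2
  ∫ -3 dz = -3z
F(z) = 3z^4 + 3z^3 - z^2 - 3z + C


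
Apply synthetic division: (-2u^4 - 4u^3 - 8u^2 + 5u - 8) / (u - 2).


Synthetic division with c = 2. Coefficients: -2, -4, -8, 5, -8
Bring down -2.
  -2 * 2 = -4; -4 - 4 = -8
  -8 * 2 = -16; -16 - 8 = -24
  -24 * 2 = -48; -48 + 5 = -43
  -43 * 2 = -86; -86 - 8 = -94
Quotient: -2u^3 - 8u^2 - 24u - 43, Remainder: -94


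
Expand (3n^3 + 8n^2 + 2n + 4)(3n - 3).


Distribute each term of the first polynomial:
  (3n^3)(3n - 3) = 9n^4 - 9n^3
  (8n^2)(3n - 3) = 24n^3 - 24n^2
  (2n)(3n - 3) = 6n^2 - 6n
  (4)(3n - 3) = 12n - 12
Sum: 9n^4 + 15n^3 - 18n^2 + 6n - 12


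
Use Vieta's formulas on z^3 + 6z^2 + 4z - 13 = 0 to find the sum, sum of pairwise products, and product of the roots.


Monic cubic z^3+bz^2+cz+d=0: sum=-b, pairwise sum=c, product=-d.
b=6, c=4, d=-13
r1+r2+r3 = -6
r1r2+r1r3+r2r3 = 4
r1r2r3 = 13


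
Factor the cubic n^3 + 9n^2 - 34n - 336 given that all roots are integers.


Try integer roots (divisors of -336). n=6: p(6)=0.
Divide out (n - 6): quotient is n^2 + 15n + 56.
Factor the quadratic: (n + 8)(n + 7)
Result: (n - 6)(n + 8)(n + 7)


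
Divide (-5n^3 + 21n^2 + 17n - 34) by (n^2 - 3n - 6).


(-5n^3 + 21n^2 + 17n - 34) / (n^2 - 3n - 6)
Step 1: -5n * (n^2 - 3n - 6) = -5n^3 + 15n^2 + 30n; subtract.
Step 2: 6 * (n^2 - 3n - 6) = 6n^2 - 18n - 36; subtract.
Quotient: -5n + 6, Remainder: 5n + 2


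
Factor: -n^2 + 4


Roots satisfy r1 + r2 = -b/a = 0 and r1*r2 = c/a = -4.
So r1 = -2, r2 = 2.
-n^2 + 4 = -(n - r1)(n - r2) = -(n + 2)(n - 2)


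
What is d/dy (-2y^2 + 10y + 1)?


Apply the power rule term by term:
  d/dy(-2y^2) = -4y
  d/dy(10y) = 10
  d/dy(1) = 0
p'(y) = -4y + 10


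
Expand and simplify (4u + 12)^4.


Expand (4u + 12)^4 by repeated multiplication:
  (4u + 12)^2 = 16u^2 + 96u + 144
  (4u + 12)^3 = 64u^3 + 576u^2 + 1728u + 1728
= 256u^4 + 3072u^3 + 13824u^2 + 27648u + 20736


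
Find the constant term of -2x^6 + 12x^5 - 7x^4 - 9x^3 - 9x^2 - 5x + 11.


Read off the constant term: 11


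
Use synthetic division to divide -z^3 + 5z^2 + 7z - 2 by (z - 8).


Synthetic division with c = 8. Coefficients: -1, 5, 7, -2
Bring down -1.
  -1 * 8 = -8; -8 + 5 = -3
  -3 * 8 = -24; -24 + 7 = -17
  -17 * 8 = -136; -136 - 2 = -138
Quotient: -z^2 - 3z - 17, Remainder: -138


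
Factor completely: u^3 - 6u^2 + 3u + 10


Try integer roots (divisors of 10). u=5: p(5)=0.
Divide out (u - 5): quotient is u^2 - u - 2.
Factor the quadratic: (u + 1)(u - 2)
Result: (u - 5)(u + 1)(u - 2)


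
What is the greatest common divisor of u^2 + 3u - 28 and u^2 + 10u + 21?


Factor each:
  u^2 + 3u - 28 = (u + 7)(u - 4)
  u^2 + 10u + 21 = (u + 7)(u + 3)
Common monic factor: u + 7


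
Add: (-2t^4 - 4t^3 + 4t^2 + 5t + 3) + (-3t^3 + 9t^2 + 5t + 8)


Align terms by degree and add:
  -2t^4 - 4t^3 + 4t^2 + 5t + 3
  -3t^3 + 9t^2 + 5t + 8
= -2t^4 - 7t^3 + 13t^2 + 10t + 11


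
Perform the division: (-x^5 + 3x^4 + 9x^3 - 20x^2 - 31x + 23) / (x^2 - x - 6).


(-x^5 + 3x^4 + 9x^3 - 20x^2 - 31x + 23) / (x^2 - x - 6)
Step 1: -x^3 * (x^2 - x - 6) = -x^5 + x^4 + 6x^3; subtract.
Step 2: 2x^2 * (x^2 - x - 6) = 2x^4 - 2x^3 - 12x^2; subtract.
Step 3: 5x * (x^2 - x - 6) = 5x^3 - 5x^2 - 30x; subtract.
Step 4: -3 * (x^2 - x - 6) = -3x^2 + 3x + 18; subtract.
Quotient: -x^3 + 2x^2 + 5x - 3, Remainder: -4x + 5


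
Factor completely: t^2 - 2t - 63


Roots satisfy r1 + r2 = -b/a = 2 and r1*r2 = c/a = -63.
So r1 = -7, r2 = 9.
t^2 - 2t - 63 = (t - r1)(t - r2) = (t + 7)(t - 9)


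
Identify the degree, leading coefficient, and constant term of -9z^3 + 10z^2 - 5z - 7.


Highest power of z is 3, with coefficient -9. Constant term is -7.
Degree = 3, leading coefficient = -9, constant term = -7


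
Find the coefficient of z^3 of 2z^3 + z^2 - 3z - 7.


Read off the coefficient of z^3: 2


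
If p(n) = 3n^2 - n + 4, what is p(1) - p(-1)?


p(1) = 6
p(-1) = 8
p(1) - p(-1) = 6 - 8 = -2


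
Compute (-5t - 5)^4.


Expand (-5t - 5)^4 by repeated multiplication:
  (-5t - 5)^2 = 25t^2 + 50t + 25
  (-5t - 5)^3 = -125t^3 - 375t^2 - 375t - 125
= 625t^4 + 2500t^3 + 3750t^2 + 2500t + 625


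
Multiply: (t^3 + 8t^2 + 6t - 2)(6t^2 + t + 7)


Distribute each term of the first polynomial:
  (t^3)(6t^2 + t + 7) = 6t^5 + t^4 + 7t^3
  (8t^2)(6t^2 + t + 7) = 48t^4 + 8t^3 + 56t^2
  (6t)(6t^2 + t + 7) = 36t^3 + 6t^2 + 42t
  (-2)(6t^2 + t + 7) = -12t^2 - 2t - 14
Sum: 6t^5 + 49t^4 + 51t^3 + 50t^2 + 40t - 14


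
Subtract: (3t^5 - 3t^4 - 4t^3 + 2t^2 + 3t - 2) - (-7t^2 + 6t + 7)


Distribute the minus sign:
  (3t^5 - 3t^4 - 4t^3 + 2t^2 + 3t - 2)
- (-7t^2 + 6t + 7)
Negate second polynomial: 7t^2 - 6t - 7
Add: 3t^5 - 3t^4 - 4t^3 + 9t^2 - 3t - 9


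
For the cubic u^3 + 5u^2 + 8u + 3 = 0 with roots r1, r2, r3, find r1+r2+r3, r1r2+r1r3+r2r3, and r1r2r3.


Monic cubic u^3+bu^2+cu+d=0: sum=-b, pairwise sum=c, product=-d.
b=5, c=8, d=3
r1+r2+r3 = -5
r1r2+r1r3+r2r3 = 8
r1r2r3 = -3


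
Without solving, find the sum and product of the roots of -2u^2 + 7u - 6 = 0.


For au^2+bu+c=0: sum = -b/a, product = c/a.
a=-2, b=7, c=-6
Sum = -(7)/-2 = 7/2
Product = (-6)/-2 = 3


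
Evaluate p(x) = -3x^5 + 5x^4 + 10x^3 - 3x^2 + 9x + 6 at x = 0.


Using direct substitution:
  -3 * (0)^5 = 0
  5 * (0)^4 = 0
  10 * (0)^3 = 0
  -3 * (0)^2 = 0
  9 * (0)^1 = 0
  constant: 6
Sum = 0 + 0 + 0 + 0 + 0 + 6 = 6


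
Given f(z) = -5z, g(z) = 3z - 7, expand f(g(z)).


Substitute g(z) into f:
f(g(z)) = -5*(3z - 7)
Expand and combine: -15z + 35


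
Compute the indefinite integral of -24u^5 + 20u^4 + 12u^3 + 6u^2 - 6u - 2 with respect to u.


Reverse power rule on each term:
  ∫ -24u^5 du = -4u^6
  ∫ 20u^4 du = 4u^5
  ∫ 12u^3 du = 3u^4
  ∫ 6u^2 du = 2u^3
  ∫ -6u du = -3u^2
  ∫ -2 du = -2u
F(u) = -4u^6 + 4u^5 + 3u^4 + 2u^3 - 3u^2 - 2u + C


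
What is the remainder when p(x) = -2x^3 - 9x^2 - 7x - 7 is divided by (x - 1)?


By the Remainder Theorem, the remainder equals p(1):
  -2*(1)^3 = -2
  -9*(1)^2 = -9
  -7*(1)^1 = -7
  constant: -7
Sum: -2 - 9 - 7 - 7 = -25


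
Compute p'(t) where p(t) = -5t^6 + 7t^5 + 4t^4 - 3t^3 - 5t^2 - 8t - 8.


Apply the power rule term by term:
  d/dt(-5t^6) = -30t^5
  d/dt(7t^5) = 35t^4
  d/dt(4t^4) = 16t^3
  d/dt(-3t^3) = -9t^2
  d/dt(-5t^2) = -10t
  d/dt(-8t) = -8
  d/dt(-8) = 0
p'(t) = -30t^5 + 35t^4 + 16t^3 - 9t^2 - 10t - 8


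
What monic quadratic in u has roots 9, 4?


p(u) = (u - 9)(u - 4)
Expand: u^2 - 13u + 36


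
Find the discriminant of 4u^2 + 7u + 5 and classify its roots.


D = b^2 - 4ac = (7)^2 - 4(4)(5) = 49 - 80 = -31
Since D < 0: two complex conjugate roots (no real roots)


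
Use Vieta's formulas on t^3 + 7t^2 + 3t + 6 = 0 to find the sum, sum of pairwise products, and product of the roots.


Monic cubic t^3+bt^2+ct+d=0: sum=-b, pairwise sum=c, product=-d.
b=7, c=3, d=6
r1+r2+r3 = -7
r1r2+r1r3+r2r3 = 3
r1r2r3 = -6


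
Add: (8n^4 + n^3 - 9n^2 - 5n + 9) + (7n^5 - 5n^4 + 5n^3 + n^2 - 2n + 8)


Align terms by degree and add:
  8n^4 + n^3 - 9n^2 - 5n + 9
+ 7n^5 - 5n^4 + 5n^3 + n^2 - 2n + 8
= 7n^5 + 3n^4 + 6n^3 - 8n^2 - 7n + 17


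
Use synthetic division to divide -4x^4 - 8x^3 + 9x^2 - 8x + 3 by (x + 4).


Synthetic division with c = -4. Coefficients: -4, -8, 9, -8, 3
Bring down -4.
  -4 * -4 = 16; 16 - 8 = 8
  8 * -4 = -32; -32 + 9 = -23
  -23 * -4 = 92; 92 - 8 = 84
  84 * -4 = -336; -336 + 3 = -333
Quotient: -4x^3 + 8x^2 - 23x + 84, Remainder: -333


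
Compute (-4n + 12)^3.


Expand (-4n + 12)^3 by repeated multiplication:
  (-4n + 12)^2 = 16n^2 - 96n + 144
= -64n^3 + 576n^2 - 1728n + 1728


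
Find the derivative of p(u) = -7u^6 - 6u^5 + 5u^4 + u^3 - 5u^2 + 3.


Apply the power rule term by term:
  d/du(-7u^6) = -42u^5
  d/du(-6u^5) = -30u^4
  d/du(5u^4) = 20u^3
  d/du(u^3) = 3u^2
  d/du(-5u^2) = -10u
  d/du(3) = 0
p'(u) = -42u^5 - 30u^4 + 20u^3 + 3u^2 - 10u


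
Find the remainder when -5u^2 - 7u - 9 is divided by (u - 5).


By the Remainder Theorem, the remainder equals p(5):
  -5*(5)^2 = -125
  -7*(5)^1 = -35
  constant: -9
Sum: -125 - 35 - 9 = -169


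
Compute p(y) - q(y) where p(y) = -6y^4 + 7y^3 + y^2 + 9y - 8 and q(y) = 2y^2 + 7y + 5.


Distribute the minus sign:
  (-6y^4 + 7y^3 + y^2 + 9y - 8)
- (2y^2 + 7y + 5)
Negate second polynomial: -2y^2 - 7y - 5
Add: -6y^4 + 7y^3 - y^2 + 2y - 13


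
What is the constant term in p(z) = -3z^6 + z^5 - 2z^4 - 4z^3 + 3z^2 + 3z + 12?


Read off the constant term: 12


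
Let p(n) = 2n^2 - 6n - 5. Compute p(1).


Using direct substitution:
  2 * (1)^2 = 2
  -6 * (1)^1 = -6
  constant: -5
Sum = 2 - 6 - 5 = -9


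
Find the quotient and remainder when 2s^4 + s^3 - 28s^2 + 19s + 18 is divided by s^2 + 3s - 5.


(2s^4 + s^3 - 28s^2 + 19s + 18) / (s^2 + 3s - 5)
Step 1: 2s^2 * (s^2 + 3s - 5) = 2s^4 + 6s^3 - 10s^2; subtract.
Step 2: -5s * (s^2 + 3s - 5) = -5s^3 - 15s^2 + 25s; subtract.
Step 3: -3 * (s^2 + 3s - 5) = -3s^2 - 9s + 15; subtract.
Quotient: 2s^2 - 5s - 3, Remainder: 3s + 3


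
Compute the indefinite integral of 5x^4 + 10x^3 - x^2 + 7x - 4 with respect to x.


Reverse power rule on each term:
  ∫ 5x^4 dx = x^5
  ∫ 10x^3 dx = (5/2)x^4
  ∫ -x^2 dx = -(1/3)x^3
  ∫ 7x dx = (7/2)x^2
  ∫ -4 dx = -4x
F(x) = x^5 + (5/2)x^4 - (1/3)x^3 + (7/2)x^2 - 4x + C


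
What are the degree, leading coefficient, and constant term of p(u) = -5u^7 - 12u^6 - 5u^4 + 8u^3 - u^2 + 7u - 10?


Highest power of u is 7, with coefficient -5. Constant term is -10.
Degree = 7, leading coefficient = -5, constant term = -10


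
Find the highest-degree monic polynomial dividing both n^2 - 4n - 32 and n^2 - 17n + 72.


Factor each:
  n^2 - 4n - 32 = (n - 8)(n + 4)
  n^2 - 17n + 72 = (n - 8)(n - 9)
Common monic factor: n - 8


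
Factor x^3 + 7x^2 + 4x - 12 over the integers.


Try integer roots (divisors of -12). x=-2: p(-2)=0.
Divide out (x + 2): quotient is x^2 + 5x - 6.
Factor the quadratic: (x + 6)(x - 1)
Result: (x + 2)(x + 6)(x - 1)


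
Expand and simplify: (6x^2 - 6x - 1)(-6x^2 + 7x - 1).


Distribute each term of the first polynomial:
  (6x^2)(-6x^2 + 7x - 1) = -36x^4 + 42x^3 - 6x^2
  (-6x)(-6x^2 + 7x - 1) = 36x^3 - 42x^2 + 6x
  (-1)(-6x^2 + 7x - 1) = 6x^2 - 7x + 1
Sum: -36x^4 + 78x^3 - 42x^2 - x + 1


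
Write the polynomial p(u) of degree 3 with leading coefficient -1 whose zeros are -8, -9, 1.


p(u) = -(u + 8)(u + 9)(u - 1)
Expand: -u^3 - 16u^2 - 55u + 72


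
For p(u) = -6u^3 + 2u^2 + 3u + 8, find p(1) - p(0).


p(1) = 7
p(0) = 8
p(1) - p(0) = 7 - 8 = -1


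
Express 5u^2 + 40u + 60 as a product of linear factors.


Roots satisfy r1 + r2 = -b/a = -8 and r1*r2 = c/a = 12.
So r1 = -6, r2 = -2.
5u^2 + 40u + 60 = 5(u - r1)(u - r2) = 5(u + 6)(u + 2)


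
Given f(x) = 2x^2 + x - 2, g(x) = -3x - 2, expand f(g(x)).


Substitute g(x) into f:
f(g(x)) = 2*(-3x - 2)^2 + 1*(-3x - 2) + (-2)
(-3x - 2)^2 = 9x^2 + 12x + 4
Expand and combine: 18x^2 + 21x + 4


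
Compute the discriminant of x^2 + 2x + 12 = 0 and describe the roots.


D = b^2 - 4ac = (2)^2 - 4(1)(12) = 4 - 48 = -44
Since D < 0: two complex conjugate roots (no real roots)


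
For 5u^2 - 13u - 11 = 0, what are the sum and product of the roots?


For au^2+bu+c=0: sum = -b/a, product = c/a.
a=5, b=-13, c=-11
Sum = -(-13)/5 = 13/5
Product = (-11)/5 = -11/5


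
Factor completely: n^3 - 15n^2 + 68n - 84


Try integer roots (divisors of -84). n=6: p(6)=0.
Divide out (n - 6): quotient is n^2 - 9n + 14.
Factor the quadratic: (n - 7)(n - 2)
Result: (n - 6)(n - 7)(n - 2)


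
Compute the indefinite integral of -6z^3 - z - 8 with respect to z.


Reverse power rule on each term:
  ∫ -6z^3 dz = -(3/2)z^4
  ∫ -z dz = -(1/2)z^2
  ∫ -8 dz = -8z
F(z) = -(3/2)z^4 - (1/2)z^2 - 8z + C


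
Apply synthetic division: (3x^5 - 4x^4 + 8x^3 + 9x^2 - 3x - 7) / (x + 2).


Synthetic division with c = -2. Coefficients: 3, -4, 8, 9, -3, -7
Bring down 3.
  3 * -2 = -6; -6 - 4 = -10
  -10 * -2 = 20; 20 + 8 = 28
  28 * -2 = -56; -56 + 9 = -47
  -47 * -2 = 94; 94 - 3 = 91
  91 * -2 = -182; -182 - 7 = -189
Quotient: 3x^4 - 10x^3 + 28x^2 - 47x + 91, Remainder: -189


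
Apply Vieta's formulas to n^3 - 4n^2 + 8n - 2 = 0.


Monic cubic n^3+bn^2+cn+d=0: sum=-b, pairwise sum=c, product=-d.
b=-4, c=8, d=-2
r1+r2+r3 = 4
r1r2+r1r3+r2r3 = 8
r1r2r3 = 2


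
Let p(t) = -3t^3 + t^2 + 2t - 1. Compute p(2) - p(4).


p(2) = -17
p(4) = -169
p(2) - p(4) = -17 + 169 = 152


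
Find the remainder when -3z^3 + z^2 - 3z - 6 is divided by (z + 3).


By the Remainder Theorem, the remainder equals p(-3):
  -3*(-3)^3 = 81
  1*(-3)^2 = 9
  -3*(-3)^1 = 9
  constant: -6
Sum: 81 + 9 + 9 - 6 = 93


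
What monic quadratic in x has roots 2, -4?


p(x) = (x - 2)(x + 4)
Expand: x^2 + 2x - 8


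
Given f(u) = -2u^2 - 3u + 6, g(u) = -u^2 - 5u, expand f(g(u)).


Substitute g(u) into f:
f(g(u)) = -2*(-u^2 - 5u)^2 + (-3)*(-u^2 - 5u) + 6
(-u^2 - 5u)^2 = u^4 + 10u^3 + 25u^2
Expand and combine: -2u^4 - 20u^3 - 47u^2 + 15u + 6


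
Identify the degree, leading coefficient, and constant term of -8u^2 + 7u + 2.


Highest power of u is 2, with coefficient -8. Constant term is 2.
Degree = 2, leading coefficient = -8, constant term = 2


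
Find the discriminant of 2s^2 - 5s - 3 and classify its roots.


D = b^2 - 4ac = (-5)^2 - 4(2)(-3) = 25 + 24 = 49
Since D > 0: two distinct rational roots


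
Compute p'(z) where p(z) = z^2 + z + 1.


Apply the power rule term by term:
  d/dz(z^2) = 2z
  d/dz(z) = 1
  d/dz(1) = 0
p'(z) = 2z + 1


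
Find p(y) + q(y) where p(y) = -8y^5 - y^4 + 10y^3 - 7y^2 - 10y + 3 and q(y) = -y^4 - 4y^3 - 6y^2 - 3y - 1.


Align terms by degree and add:
  -8y^5 - y^4 + 10y^3 - 7y^2 - 10y + 3
  -y^4 - 4y^3 - 6y^2 - 3y - 1
= -8y^5 - 2y^4 + 6y^3 - 13y^2 - 13y + 2


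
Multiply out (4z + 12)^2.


Expand (4z + 12)^2 by repeated multiplication:
= 16z^2 + 96z + 144


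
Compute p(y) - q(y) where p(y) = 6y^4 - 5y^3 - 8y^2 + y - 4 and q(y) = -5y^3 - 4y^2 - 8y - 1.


Distribute the minus sign:
  (6y^4 - 5y^3 - 8y^2 + y - 4)
- (-5y^3 - 4y^2 - 8y - 1)
Negate second polynomial: 5y^3 + 4y^2 + 8y + 1
Add: 6y^4 - 4y^2 + 9y - 3


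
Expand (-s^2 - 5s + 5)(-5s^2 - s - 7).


Distribute each term of the first polynomial:
  (-s^2)(-5s^2 - s - 7) = 5s^4 + s^3 + 7s^2
  (-5s)(-5s^2 - s - 7) = 25s^3 + 5s^2 + 35s
  (5)(-5s^2 - s - 7) = -25s^2 - 5s - 35
Sum: 5s^4 + 26s^3 - 13s^2 + 30s - 35


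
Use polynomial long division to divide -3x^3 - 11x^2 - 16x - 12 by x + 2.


(-3x^3 - 11x^2 - 16x - 12) / (x + 2)
Step 1: -3x^2 * (x + 2) = -3x^3 - 6x^2; subtract.
Step 2: -5x * (x + 2) = -5x^2 - 10x; subtract.
Step 3: -6 * (x + 2) = -6x - 12; subtract.
Quotient: -3x^2 - 5x - 6, Remainder: 0


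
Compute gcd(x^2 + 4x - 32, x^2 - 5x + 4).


Factor each:
  x^2 + 4x - 32 = (x - 4)(x + 8)
  x^2 - 5x + 4 = (x - 4)(x - 1)
Common monic factor: x - 4


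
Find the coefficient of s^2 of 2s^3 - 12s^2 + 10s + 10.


Read off the coefficient of s^2: -12


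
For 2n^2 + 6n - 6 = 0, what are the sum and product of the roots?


For an^2+bn+c=0: sum = -b/a, product = c/a.
a=2, b=6, c=-6
Sum = -(6)/2 = -3
Product = (-6)/2 = -3


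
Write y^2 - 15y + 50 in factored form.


Roots satisfy r1 + r2 = -b/a = 15 and r1*r2 = c/a = 50.
So r1 = 10, r2 = 5.
y^2 - 15y + 50 = (y - r1)(y - r2) = (y - 10)(y - 5)


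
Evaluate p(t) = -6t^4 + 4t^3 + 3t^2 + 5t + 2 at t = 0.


Using direct substitution:
  -6 * (0)^4 = 0
  4 * (0)^3 = 0
  3 * (0)^2 = 0
  5 * (0)^1 = 0
  constant: 2
Sum = 0 + 0 + 0 + 0 + 2 = 2


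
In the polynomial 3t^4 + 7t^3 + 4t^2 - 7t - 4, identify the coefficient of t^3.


Read off the coefficient of t^3: 7


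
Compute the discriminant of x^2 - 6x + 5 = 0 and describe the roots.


D = b^2 - 4ac = (-6)^2 - 4(1)(5) = 36 - 20 = 16
Since D > 0: two distinct rational roots


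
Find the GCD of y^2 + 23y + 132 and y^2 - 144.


Factor each:
  y^2 + 23y + 132 = (y + 12)(y + 11)
  y^2 - 144 = (y + 12)(y - 12)
Common monic factor: y + 12


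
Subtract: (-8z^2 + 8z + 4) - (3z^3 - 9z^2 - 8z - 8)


Distribute the minus sign:
  (-8z^2 + 8z + 4)
- (3z^3 - 9z^2 - 8z - 8)
Negate second polynomial: -3z^3 + 9z^2 + 8z + 8
Add: -3z^3 + z^2 + 16z + 12


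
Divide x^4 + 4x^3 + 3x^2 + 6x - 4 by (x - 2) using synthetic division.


Synthetic division with c = 2. Coefficients: 1, 4, 3, 6, -4
Bring down 1.
  1 * 2 = 2; 2 + 4 = 6
  6 * 2 = 12; 12 + 3 = 15
  15 * 2 = 30; 30 + 6 = 36
  36 * 2 = 72; 72 - 4 = 68
Quotient: x^3 + 6x^2 + 15x + 36, Remainder: 68


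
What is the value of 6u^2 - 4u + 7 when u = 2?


Using direct substitution:
  6 * (2)^2 = 24
  -4 * (2)^1 = -8
  constant: 7
Sum = 24 - 8 + 7 = 23


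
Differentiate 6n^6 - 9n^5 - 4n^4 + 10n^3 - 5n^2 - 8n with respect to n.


Apply the power rule term by term:
  d/dn(6n^6) = 36n^5
  d/dn(-9n^5) = -45n^4
  d/dn(-4n^4) = -16n^3
  d/dn(10n^3) = 30n^2
  d/dn(-5n^2) = -10n
  d/dn(-8n) = -8
p'(n) = 36n^5 - 45n^4 - 16n^3 + 30n^2 - 10n - 8


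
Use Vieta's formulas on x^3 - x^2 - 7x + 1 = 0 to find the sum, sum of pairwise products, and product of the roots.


Monic cubic x^3+bx^2+cx+d=0: sum=-b, pairwise sum=c, product=-d.
b=-1, c=-7, d=1
r1+r2+r3 = 1
r1r2+r1r3+r2r3 = -7
r1r2r3 = -1


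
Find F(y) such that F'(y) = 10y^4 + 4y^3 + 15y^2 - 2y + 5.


Reverse power rule on each term:
  ∫ 10y^4 dy = 2y^5
  ∫ 4y^3 dy = y^4
  ∫ 15y^2 dy = 5y^3
  ∫ -2y dy = -y^2
  ∫ 5 dy = 5y
F(y) = 2y^5 + y^4 + 5y^3 - y^2 + 5y + C


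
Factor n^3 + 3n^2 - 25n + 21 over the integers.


Try integer roots (divisors of 21). n=3: p(3)=0.
Divide out (n - 3): quotient is n^2 + 6n - 7.
Factor the quadratic: (n - 1)(n + 7)
Result: (n - 3)(n - 1)(n + 7)


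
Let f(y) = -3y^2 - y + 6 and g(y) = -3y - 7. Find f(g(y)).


Substitute g(y) into f:
f(g(y)) = -3*(-3y - 7)^2 + (-1)*(-3y - 7) + 6
(-3y - 7)^2 = 9y^2 + 42y + 49
Expand and combine: -27y^2 - 123y - 134


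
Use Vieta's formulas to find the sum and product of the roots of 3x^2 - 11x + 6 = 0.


For ax^2+bx+c=0: sum = -b/a, product = c/a.
a=3, b=-11, c=6
Sum = -(-11)/3 = 11/3
Product = (6)/3 = 2


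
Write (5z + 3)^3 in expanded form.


Expand (5z + 3)^3 by repeated multiplication:
  (5z + 3)^2 = 25z^2 + 30z + 9
= 125z^3 + 225z^2 + 135z + 27


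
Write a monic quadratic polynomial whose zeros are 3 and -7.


p(x) = (x - 3)(x + 7)
Expand: x^2 + 4x - 21


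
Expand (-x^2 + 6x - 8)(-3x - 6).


Distribute each term of the first polynomial:
  (-x^2)(-3x - 6) = 3x^3 + 6x^2
  (6x)(-3x - 6) = -18x^2 - 36x
  (-8)(-3x - 6) = 24x + 48
Sum: 3x^3 - 12x^2 - 12x + 48


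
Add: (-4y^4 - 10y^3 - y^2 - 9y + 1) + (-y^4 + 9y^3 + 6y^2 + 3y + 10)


Align terms by degree and add:
  -4y^4 - 10y^3 - y^2 - 9y + 1
  -y^4 + 9y^3 + 6y^2 + 3y + 10
= -5y^4 - y^3 + 5y^2 - 6y + 11


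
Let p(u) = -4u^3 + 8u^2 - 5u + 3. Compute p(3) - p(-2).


p(3) = -48
p(-2) = 77
p(3) - p(-2) = -48 - 77 = -125


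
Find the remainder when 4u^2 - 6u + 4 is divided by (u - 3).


By the Remainder Theorem, the remainder equals p(3):
  4*(3)^2 = 36
  -6*(3)^1 = -18
  constant: 4
Sum: 36 - 18 + 4 = 22


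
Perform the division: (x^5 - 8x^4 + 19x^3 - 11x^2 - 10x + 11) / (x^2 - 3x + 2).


(x^5 - 8x^4 + 19x^3 - 11x^2 - 10x + 11) / (x^2 - 3x + 2)
Step 1: x^3 * (x^2 - 3x + 2) = x^5 - 3x^4 + 2x^3; subtract.
Step 2: -5x^2 * (x^2 - 3x + 2) = -5x^4 + 15x^3 - 10x^2; subtract.
Step 3: 2x * (x^2 - 3x + 2) = 2x^3 - 6x^2 + 4x; subtract.
Step 4: 5 * (x^2 - 3x + 2) = 5x^2 - 15x + 10; subtract.
Quotient: x^3 - 5x^2 + 2x + 5, Remainder: x + 1


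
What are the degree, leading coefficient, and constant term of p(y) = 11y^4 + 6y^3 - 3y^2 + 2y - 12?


Highest power of y is 4, with coefficient 11. Constant term is -12.
Degree = 4, leading coefficient = 11, constant term = -12


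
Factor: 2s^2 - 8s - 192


Roots satisfy r1 + r2 = -b/a = 4 and r1*r2 = c/a = -96.
So r1 = -8, r2 = 12.
2s^2 - 8s - 192 = 2(s - r1)(s - r2) = 2(s + 8)(s - 12)


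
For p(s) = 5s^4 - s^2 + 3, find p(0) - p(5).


p(0) = 3
p(5) = 3103
p(0) - p(5) = 3 - 3103 = -3100


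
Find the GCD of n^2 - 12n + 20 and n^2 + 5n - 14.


Factor each:
  n^2 - 12n + 20 = (n - 2)(n - 10)
  n^2 + 5n - 14 = (n - 2)(n + 7)
Common monic factor: n - 2


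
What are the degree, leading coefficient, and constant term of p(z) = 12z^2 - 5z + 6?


Highest power of z is 2, with coefficient 12. Constant term is 6.
Degree = 2, leading coefficient = 12, constant term = 6


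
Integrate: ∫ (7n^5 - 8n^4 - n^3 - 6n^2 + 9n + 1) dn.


Reverse power rule on each term:
  ∫ 7n^5 dn = (7/6)n^6
  ∫ -8n^4 dn = -(8/5)n^5
  ∫ -n^3 dn = -(1/4)n^4
  ∫ -6n^2 dn = -2n^3
  ∫ 9n dn = (9/2)n^2
  ∫ 1 dn = n
F(n) = (7/6)n^6 - (8/5)n^5 - (1/4)n^4 - 2n^3 + (9/2)n^2 + n + C


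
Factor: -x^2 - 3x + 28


Roots satisfy r1 + r2 = -b/a = -3 and r1*r2 = c/a = -28.
So r1 = -7, r2 = 4.
-x^2 - 3x + 28 = -(x - r1)(x - r2) = -(x + 7)(x - 4)


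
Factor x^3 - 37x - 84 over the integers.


Try integer roots (divisors of -84). x=-4: p(-4)=0.
Divide out (x + 4): quotient is x^2 - 4x - 21.
Factor the quadratic: (x - 7)(x + 3)
Result: (x + 4)(x - 7)(x + 3)


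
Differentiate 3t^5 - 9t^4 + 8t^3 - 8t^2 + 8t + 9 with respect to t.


Apply the power rule term by term:
  d/dt(3t^5) = 15t^4
  d/dt(-9t^4) = -36t^3
  d/dt(8t^3) = 24t^2
  d/dt(-8t^2) = -16t
  d/dt(8t) = 8
  d/dt(9) = 0
p'(t) = 15t^4 - 36t^3 + 24t^2 - 16t + 8


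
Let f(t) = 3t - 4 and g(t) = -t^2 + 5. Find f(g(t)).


Substitute g(t) into f:
f(g(t)) = 3*(-t^2 + 5) + (-4)
Expand and combine: -3t^2 + 11


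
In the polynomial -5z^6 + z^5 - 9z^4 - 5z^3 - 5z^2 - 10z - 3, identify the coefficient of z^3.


Read off the coefficient of z^3: -5


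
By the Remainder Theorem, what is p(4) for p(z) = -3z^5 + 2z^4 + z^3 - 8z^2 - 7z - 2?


By the Remainder Theorem, the remainder equals p(4):
  -3*(4)^5 = -3072
  2*(4)^4 = 512
  1*(4)^3 = 64
  -8*(4)^2 = -128
  -7*(4)^1 = -28
  constant: -2
Sum: -3072 + 512 + 64 - 128 - 28 - 2 = -2654


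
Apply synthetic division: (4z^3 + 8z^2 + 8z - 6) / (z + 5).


Synthetic division with c = -5. Coefficients: 4, 8, 8, -6
Bring down 4.
  4 * -5 = -20; -20 + 8 = -12
  -12 * -5 = 60; 60 + 8 = 68
  68 * -5 = -340; -340 - 6 = -346
Quotient: 4z^2 - 12z + 68, Remainder: -346


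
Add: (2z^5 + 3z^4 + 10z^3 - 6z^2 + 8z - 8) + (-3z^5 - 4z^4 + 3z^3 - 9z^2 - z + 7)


Align terms by degree and add:
  2z^5 + 3z^4 + 10z^3 - 6z^2 + 8z - 8
  -3z^5 - 4z^4 + 3z^3 - 9z^2 - z + 7
= -z^5 - z^4 + 13z^3 - 15z^2 + 7z - 1


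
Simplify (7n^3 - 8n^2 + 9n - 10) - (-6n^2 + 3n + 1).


Distribute the minus sign:
  (7n^3 - 8n^2 + 9n - 10)
- (-6n^2 + 3n + 1)
Negate second polynomial: 6n^2 - 3n - 1
Add: 7n^3 - 2n^2 + 6n - 11


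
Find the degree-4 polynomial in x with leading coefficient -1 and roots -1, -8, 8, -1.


p(x) = -(x + 1)(x + 8)(x - 8)(x + 1)
Expand: -x^4 - 2x^3 + 63x^2 + 128x + 64


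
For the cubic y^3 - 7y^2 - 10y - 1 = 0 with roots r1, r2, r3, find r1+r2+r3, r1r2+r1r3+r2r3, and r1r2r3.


Monic cubic y^3+by^2+cy+d=0: sum=-b, pairwise sum=c, product=-d.
b=-7, c=-10, d=-1
r1+r2+r3 = 7
r1r2+r1r3+r2r3 = -10
r1r2r3 = 1


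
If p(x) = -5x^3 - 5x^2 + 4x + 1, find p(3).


Using direct substitution:
  -5 * (3)^3 = -135
  -5 * (3)^2 = -45
  4 * (3)^1 = 12
  constant: 1
Sum = -135 - 45 + 12 + 1 = -167


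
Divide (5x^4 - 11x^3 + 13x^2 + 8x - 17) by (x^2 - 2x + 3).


(5x^4 - 11x^3 + 13x^2 + 8x - 17) / (x^2 - 2x + 3)
Step 1: 5x^2 * (x^2 - 2x + 3) = 5x^4 - 10x^3 + 15x^2; subtract.
Step 2: -x * (x^2 - 2x + 3) = -x^3 + 2x^2 - 3x; subtract.
Step 3: -4 * (x^2 - 2x + 3) = -4x^2 + 8x - 12; subtract.
Quotient: 5x^2 - x - 4, Remainder: 3x - 5


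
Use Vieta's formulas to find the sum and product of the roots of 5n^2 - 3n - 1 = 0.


For an^2+bn+c=0: sum = -b/a, product = c/a.
a=5, b=-3, c=-1
Sum = -(-3)/5 = 3/5
Product = (-1)/5 = -1/5


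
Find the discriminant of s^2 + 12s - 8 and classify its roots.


D = b^2 - 4ac = (12)^2 - 4(1)(-8) = 144 + 32 = 176
Since D > 0: two distinct irrational roots


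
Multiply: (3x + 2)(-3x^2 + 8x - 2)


Distribute each term of the first polynomial:
  (3x)(-3x^2 + 8x - 2) = -9x^3 + 24x^2 - 6x
  (2)(-3x^2 + 8x - 2) = -6x^2 + 16x - 4
Sum: -9x^3 + 18x^2 + 10x - 4


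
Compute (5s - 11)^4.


Expand (5s - 11)^4 by repeated multiplication:
  (5s - 11)^2 = 25s^2 - 110s + 121
  (5s - 11)^3 = 125s^3 - 825s^2 + 1815s - 1331
= 625s^4 - 5500s^3 + 18150s^2 - 26620s + 14641


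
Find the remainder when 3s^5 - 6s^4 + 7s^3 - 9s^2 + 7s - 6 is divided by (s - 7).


By the Remainder Theorem, the remainder equals p(7):
  3*(7)^5 = 50421
  -6*(7)^4 = -14406
  7*(7)^3 = 2401
  -9*(7)^2 = -441
  7*(7)^1 = 49
  constant: -6
Sum: 50421 - 14406 + 2401 - 441 + 49 - 6 = 38018


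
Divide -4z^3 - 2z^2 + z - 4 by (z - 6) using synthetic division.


Synthetic division with c = 6. Coefficients: -4, -2, 1, -4
Bring down -4.
  -4 * 6 = -24; -24 - 2 = -26
  -26 * 6 = -156; -156 + 1 = -155
  -155 * 6 = -930; -930 - 4 = -934
Quotient: -4z^2 - 26z - 155, Remainder: -934


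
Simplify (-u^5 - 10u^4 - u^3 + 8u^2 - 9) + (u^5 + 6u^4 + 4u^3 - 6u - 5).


Align terms by degree and add:
  -u^5 - 10u^4 - u^3 + 8u^2 - 9
+ u^5 + 6u^4 + 4u^3 - 6u - 5
= -4u^4 + 3u^3 + 8u^2 - 6u - 14


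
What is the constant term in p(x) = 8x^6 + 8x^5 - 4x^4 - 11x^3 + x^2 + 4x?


Read off the constant term: 0


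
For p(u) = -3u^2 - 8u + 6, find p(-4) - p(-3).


p(-4) = -10
p(-3) = 3
p(-4) - p(-3) = -10 - 3 = -13


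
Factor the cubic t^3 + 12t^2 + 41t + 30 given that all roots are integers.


Try integer roots (divisors of 30). t=-1: p(-1)=0.
Divide out (t + 1): quotient is t^2 + 11t + 30.
Factor the quadratic: (t + 6)(t + 5)
Result: (t + 1)(t + 6)(t + 5)


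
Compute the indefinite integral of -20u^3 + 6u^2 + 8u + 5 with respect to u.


Reverse power rule on each term:
  ∫ -20u^3 du = -5u^4
  ∫ 6u^2 du = 2u^3
  ∫ 8u du = 4u^2
  ∫ 5 du = 5u
F(u) = -5u^4 + 2u^3 + 4u^2 + 5u + C


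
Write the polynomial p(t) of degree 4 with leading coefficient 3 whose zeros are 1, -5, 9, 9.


p(t) = 3(t - 1)(t + 5)(t - 9)(t - 9)
Expand: 3t^4 - 42t^3 + 12t^2 + 1242t - 1215


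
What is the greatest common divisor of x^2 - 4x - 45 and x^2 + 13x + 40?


Factor each:
  x^2 - 4x - 45 = (x + 5)(x - 9)
  x^2 + 13x + 40 = (x + 5)(x + 8)
Common monic factor: x + 5


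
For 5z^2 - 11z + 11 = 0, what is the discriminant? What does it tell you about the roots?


D = b^2 - 4ac = (-11)^2 - 4(5)(11) = 121 - 220 = -99
Since D < 0: two complex conjugate roots (no real roots)


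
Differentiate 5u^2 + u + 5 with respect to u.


Apply the power rule term by term:
  d/du(5u^2) = 10u
  d/du(u) = 1
  d/du(5) = 0
p'(u) = 10u + 1


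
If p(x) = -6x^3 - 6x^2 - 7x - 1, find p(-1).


Using direct substitution:
  -6 * (-1)^3 = 6
  -6 * (-1)^2 = -6
  -7 * (-1)^1 = 7
  constant: -1
Sum = 6 - 6 + 7 - 1 = 6


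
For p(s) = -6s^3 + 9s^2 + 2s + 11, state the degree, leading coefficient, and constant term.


Highest power of s is 3, with coefficient -6. Constant term is 11.
Degree = 3, leading coefficient = -6, constant term = 11


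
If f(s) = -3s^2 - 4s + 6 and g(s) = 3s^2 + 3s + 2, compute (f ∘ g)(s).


Substitute g(s) into f:
f(g(s)) = -3*(3s^2 + 3s + 2)^2 + (-4)*(3s^2 + 3s + 2) + 6
(3s^2 + 3s + 2)^2 = 9s^4 + 18s^3 + 21s^2 + 12s + 4
Expand and combine: -27s^4 - 54s^3 - 75s^2 - 48s - 14


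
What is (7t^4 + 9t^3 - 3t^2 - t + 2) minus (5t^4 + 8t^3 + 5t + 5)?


Distribute the minus sign:
  (7t^4 + 9t^3 - 3t^2 - t + 2)
- (5t^4 + 8t^3 + 5t + 5)
Negate second polynomial: -5t^4 - 8t^3 - 5t - 5
Add: 2t^4 + t^3 - 3t^2 - 6t - 3


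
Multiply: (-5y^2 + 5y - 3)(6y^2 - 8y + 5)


Distribute each term of the first polynomial:
  (-5y^2)(6y^2 - 8y + 5) = -30y^4 + 40y^3 - 25y^2
  (5y)(6y^2 - 8y + 5) = 30y^3 - 40y^2 + 25y
  (-3)(6y^2 - 8y + 5) = -18y^2 + 24y - 15
Sum: -30y^4 + 70y^3 - 83y^2 + 49y - 15


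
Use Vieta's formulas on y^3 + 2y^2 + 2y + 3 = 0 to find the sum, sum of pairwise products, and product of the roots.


Monic cubic y^3+by^2+cy+d=0: sum=-b, pairwise sum=c, product=-d.
b=2, c=2, d=3
r1+r2+r3 = -2
r1r2+r1r3+r2r3 = 2
r1r2r3 = -3


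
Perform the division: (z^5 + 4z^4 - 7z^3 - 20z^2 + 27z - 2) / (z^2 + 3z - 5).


(z^5 + 4z^4 - 7z^3 - 20z^2 + 27z - 2) / (z^2 + 3z - 5)
Step 1: z^3 * (z^2 + 3z - 5) = z^5 + 3z^4 - 5z^3; subtract.
Step 2: z^2 * (z^2 + 3z - 5) = z^4 + 3z^3 - 5z^2; subtract.
Step 3: -5z * (z^2 + 3z - 5) = -5z^3 - 15z^2 + 25z; subtract.
Step 4: 0 * (z^2 + 3z - 5) = 0; subtract.
Quotient: z^3 + z^2 - 5z, Remainder: 2z - 2


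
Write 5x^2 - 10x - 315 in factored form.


Roots satisfy r1 + r2 = -b/a = 2 and r1*r2 = c/a = -63.
So r1 = -7, r2 = 9.
5x^2 - 10x - 315 = 5(x - r1)(x - r2) = 5(x + 7)(x - 9)


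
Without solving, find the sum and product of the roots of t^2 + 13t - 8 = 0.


For at^2+bt+c=0: sum = -b/a, product = c/a.
a=1, b=13, c=-8
Sum = -(13)/1 = -13
Product = (-8)/1 = -8


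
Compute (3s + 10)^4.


Expand (3s + 10)^4 by repeated multiplication:
  (3s + 10)^2 = 9s^2 + 60s + 100
  (3s + 10)^3 = 27s^3 + 270s^2 + 900s + 1000
= 81s^4 + 1080s^3 + 5400s^2 + 12000s + 10000


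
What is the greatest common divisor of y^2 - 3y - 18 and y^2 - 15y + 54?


Factor each:
  y^2 - 3y - 18 = (y - 6)(y + 3)
  y^2 - 15y + 54 = (y - 6)(y - 9)
Common monic factor: y - 6


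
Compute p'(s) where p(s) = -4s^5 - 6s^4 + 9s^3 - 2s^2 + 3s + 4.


Apply the power rule term by term:
  d/ds(-4s^5) = -20s^4
  d/ds(-6s^4) = -24s^3
  d/ds(9s^3) = 27s^2
  d/ds(-2s^2) = -4s
  d/ds(3s) = 3
  d/ds(4) = 0
p'(s) = -20s^4 - 24s^3 + 27s^2 - 4s + 3


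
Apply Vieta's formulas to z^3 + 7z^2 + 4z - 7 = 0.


Monic cubic z^3+bz^2+cz+d=0: sum=-b, pairwise sum=c, product=-d.
b=7, c=4, d=-7
r1+r2+r3 = -7
r1r2+r1r3+r2r3 = 4
r1r2r3 = 7


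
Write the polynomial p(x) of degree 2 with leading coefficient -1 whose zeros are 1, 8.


p(x) = -(x - 1)(x - 8)
Expand: -x^2 + 9x - 8


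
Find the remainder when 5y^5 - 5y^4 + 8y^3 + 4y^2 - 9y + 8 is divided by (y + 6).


By the Remainder Theorem, the remainder equals p(-6):
  5*(-6)^5 = -38880
  -5*(-6)^4 = -6480
  8*(-6)^3 = -1728
  4*(-6)^2 = 144
  -9*(-6)^1 = 54
  constant: 8
Sum: -38880 - 6480 - 1728 + 144 + 54 + 8 = -46882


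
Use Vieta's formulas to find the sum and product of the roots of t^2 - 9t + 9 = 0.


For at^2+bt+c=0: sum = -b/a, product = c/a.
a=1, b=-9, c=9
Sum = -(-9)/1 = 9
Product = (9)/1 = 9


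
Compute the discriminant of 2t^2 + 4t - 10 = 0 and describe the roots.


D = b^2 - 4ac = (4)^2 - 4(2)(-10) = 16 + 80 = 96
Since D > 0: two distinct irrational roots


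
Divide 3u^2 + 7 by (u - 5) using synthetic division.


Synthetic division with c = 5. Coefficients: 3, 0, 7
Bring down 3.
  3 * 5 = 15; 15 + 0 = 15
  15 * 5 = 75; 75 + 7 = 82
Quotient: 3u + 15, Remainder: 82


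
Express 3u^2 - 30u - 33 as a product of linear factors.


Roots satisfy r1 + r2 = -b/a = 10 and r1*r2 = c/a = -11.
So r1 = 11, r2 = -1.
3u^2 - 30u - 33 = 3(u - r1)(u - r2) = 3(u - 11)(u + 1)


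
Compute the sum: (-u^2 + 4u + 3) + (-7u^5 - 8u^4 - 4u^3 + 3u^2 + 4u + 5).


Align terms by degree and add:
  -u^2 + 4u + 3
  -7u^5 - 8u^4 - 4u^3 + 3u^2 + 4u + 5
= -7u^5 - 8u^4 - 4u^3 + 2u^2 + 8u + 8


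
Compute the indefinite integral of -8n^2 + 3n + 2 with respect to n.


Reverse power rule on each term:
  ∫ -8n^2 dn = -(8/3)n^3
  ∫ 3n dn = (3/2)n^2
  ∫ 2 dn = 2n
F(n) = -(8/3)n^3 + (3/2)n^2 + 2n + C


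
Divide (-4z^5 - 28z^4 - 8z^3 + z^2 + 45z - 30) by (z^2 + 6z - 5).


(-4z^5 - 28z^4 - 8z^3 + z^2 + 45z - 30) / (z^2 + 6z - 5)
Step 1: -4z^3 * (z^2 + 6z - 5) = -4z^5 - 24z^4 + 20z^3; subtract.
Step 2: -4z^2 * (z^2 + 6z - 5) = -4z^4 - 24z^3 + 20z^2; subtract.
Step 3: -4z * (z^2 + 6z - 5) = -4z^3 - 24z^2 + 20z; subtract.
Step 4: 5 * (z^2 + 6z - 5) = 5z^2 + 30z - 25; subtract.
Quotient: -4z^3 - 4z^2 - 4z + 5, Remainder: -5z - 5


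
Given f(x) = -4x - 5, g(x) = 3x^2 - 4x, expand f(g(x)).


Substitute g(x) into f:
f(g(x)) = -4*(3x^2 - 4x) + (-5)
Expand and combine: -12x^2 + 16x - 5


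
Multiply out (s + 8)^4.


Expand (s + 8)^4 by repeated multiplication:
  (s + 8)^2 = s^2 + 16s + 64
  (s + 8)^3 = s^3 + 24s^2 + 192s + 512
= s^4 + 32s^3 + 384s^2 + 2048s + 4096


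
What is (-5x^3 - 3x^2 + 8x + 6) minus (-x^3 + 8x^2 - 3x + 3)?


Distribute the minus sign:
  (-5x^3 - 3x^2 + 8x + 6)
- (-x^3 + 8x^2 - 3x + 3)
Negate second polynomial: x^3 - 8x^2 + 3x - 3
Add: -4x^3 - 11x^2 + 11x + 3


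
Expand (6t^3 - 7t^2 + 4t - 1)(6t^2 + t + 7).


Distribute each term of the first polynomial:
  (6t^3)(6t^2 + t + 7) = 36t^5 + 6t^4 + 42t^3
  (-7t^2)(6t^2 + t + 7) = -42t^4 - 7t^3 - 49t^2
  (4t)(6t^2 + t + 7) = 24t^3 + 4t^2 + 28t
  (-1)(6t^2 + t + 7) = -6t^2 - t - 7
Sum: 36t^5 - 36t^4 + 59t^3 - 51t^2 + 27t - 7


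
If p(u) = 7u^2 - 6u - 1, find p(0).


Using direct substitution:
  7 * (0)^2 = 0
  -6 * (0)^1 = 0
  constant: -1
Sum = 0 + 0 - 1 = -1


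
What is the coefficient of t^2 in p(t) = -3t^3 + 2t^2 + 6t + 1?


Read off the coefficient of t^2: 2


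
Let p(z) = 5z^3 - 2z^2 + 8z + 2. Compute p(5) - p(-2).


p(5) = 617
p(-2) = -62
p(5) - p(-2) = 617 + 62 = 679


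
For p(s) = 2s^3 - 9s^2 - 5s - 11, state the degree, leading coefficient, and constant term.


Highest power of s is 3, with coefficient 2. Constant term is -11.
Degree = 3, leading coefficient = 2, constant term = -11


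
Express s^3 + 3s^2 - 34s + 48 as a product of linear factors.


Try integer roots (divisors of 48). s=3: p(3)=0.
Divide out (s - 3): quotient is s^2 + 6s - 16.
Factor the quadratic: (s - 2)(s + 8)
Result: (s - 3)(s - 2)(s + 8)


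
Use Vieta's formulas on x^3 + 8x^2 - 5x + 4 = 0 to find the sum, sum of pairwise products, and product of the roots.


Monic cubic x^3+bx^2+cx+d=0: sum=-b, pairwise sum=c, product=-d.
b=8, c=-5, d=4
r1+r2+r3 = -8
r1r2+r1r3+r2r3 = -5
r1r2r3 = -4


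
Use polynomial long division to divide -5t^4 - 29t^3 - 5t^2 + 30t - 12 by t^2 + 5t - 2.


(-5t^4 - 29t^3 - 5t^2 + 30t - 12) / (t^2 + 5t - 2)
Step 1: -5t^2 * (t^2 + 5t - 2) = -5t^4 - 25t^3 + 10t^2; subtract.
Step 2: -4t * (t^2 + 5t - 2) = -4t^3 - 20t^2 + 8t; subtract.
Step 3: 5 * (t^2 + 5t - 2) = 5t^2 + 25t - 10; subtract.
Quotient: -5t^2 - 4t + 5, Remainder: -3t - 2


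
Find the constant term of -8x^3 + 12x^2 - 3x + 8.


Read off the constant term: 8


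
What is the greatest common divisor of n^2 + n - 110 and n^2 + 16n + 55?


Factor each:
  n^2 + n - 110 = (n + 11)(n - 10)
  n^2 + 16n + 55 = (n + 11)(n + 5)
Common monic factor: n + 11


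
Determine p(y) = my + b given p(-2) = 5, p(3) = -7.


p(y) = my + b. Using p(-2)=5, p(3)=-7:
m = (5 + 7)/(-2 - 3) = 12/-5 = -12/5
b = 5 - m*(-2) = 5 - 24/5 = 1/5
p(y) = -(12/5)y + (1/5)


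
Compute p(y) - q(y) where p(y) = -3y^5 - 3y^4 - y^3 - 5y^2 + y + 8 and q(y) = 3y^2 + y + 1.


Distribute the minus sign:
  (-3y^5 - 3y^4 - y^3 - 5y^2 + y + 8)
- (3y^2 + y + 1)
Negate second polynomial: -3y^2 - y - 1
Add: -3y^5 - 3y^4 - y^3 - 8y^2 + 7


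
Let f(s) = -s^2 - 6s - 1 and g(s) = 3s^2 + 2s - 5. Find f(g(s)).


Substitute g(s) into f:
f(g(s)) = -1*(3s^2 + 2s - 5)^2 + (-6)*(3s^2 + 2s - 5) + (-1)
(3s^2 + 2s - 5)^2 = 9s^4 + 12s^3 - 26s^2 - 20s + 25
Expand and combine: -9s^4 - 12s^3 + 8s^2 + 8s + 4


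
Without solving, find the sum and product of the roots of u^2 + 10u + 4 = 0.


For au^2+bu+c=0: sum = -b/a, product = c/a.
a=1, b=10, c=4
Sum = -(10)/1 = -10
Product = (4)/1 = 4


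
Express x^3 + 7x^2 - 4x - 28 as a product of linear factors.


Try integer roots (divisors of -28). x=2: p(2)=0.
Divide out (x - 2): quotient is x^2 + 9x + 14.
Factor the quadratic: (x + 7)(x + 2)
Result: (x - 2)(x + 7)(x + 2)


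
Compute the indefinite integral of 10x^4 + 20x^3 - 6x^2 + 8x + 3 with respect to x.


Reverse power rule on each term:
  ∫ 10x^4 dx = 2x^5
  ∫ 20x^3 dx = 5x^4
  ∫ -6x^2 dx = -2x^3
  ∫ 8x dx = 4x^2
  ∫ 3 dx = 3x
F(x) = 2x^5 + 5x^4 - 2x^3 + 4x^2 + 3x + C


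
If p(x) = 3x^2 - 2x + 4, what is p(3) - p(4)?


p(3) = 25
p(4) = 44
p(3) - p(4) = 25 - 44 = -19


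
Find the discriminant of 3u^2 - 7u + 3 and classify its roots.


D = b^2 - 4ac = (-7)^2 - 4(3)(3) = 49 - 36 = 13
Since D > 0: two distinct irrational roots


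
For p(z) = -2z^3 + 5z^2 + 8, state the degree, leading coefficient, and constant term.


Highest power of z is 3, with coefficient -2. Constant term is 8.
Degree = 3, leading coefficient = -2, constant term = 8
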